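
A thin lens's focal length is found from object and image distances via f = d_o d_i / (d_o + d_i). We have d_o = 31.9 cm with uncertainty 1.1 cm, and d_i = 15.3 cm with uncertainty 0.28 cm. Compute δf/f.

∂f/∂d_o = (d_i/(d_o+d_i))² = 0.105;  ∂f/∂d_i = (d_o/(d_o+d_i))² = 0.457
δf = √((∂f/∂d_o · δd_o)² + (∂f/∂d_i · δd_i)²) = √(0.0134 + 0.0164) = 0.172 cm
f = 10.3 cm, so δf/f = 0.172/10.3 = 0.0167.

0.0167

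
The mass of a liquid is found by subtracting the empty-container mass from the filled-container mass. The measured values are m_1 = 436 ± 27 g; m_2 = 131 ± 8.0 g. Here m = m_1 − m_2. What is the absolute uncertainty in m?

Each term contributes (cᵢ δxᵢ)² to (δm)²:
  (δm_1)² = 729;  (δm_2)² = 64.0
δm = √(793) = 28.2 g

28.2 g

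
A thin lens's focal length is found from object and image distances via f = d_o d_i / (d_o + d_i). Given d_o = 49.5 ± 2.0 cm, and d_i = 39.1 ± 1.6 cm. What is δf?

∂f/∂d_o = (d_i/(d_o+d_i))² = 0.195;  ∂f/∂d_i = (d_o/(d_o+d_i))² = 0.312
δf = √((∂f/∂d_o · δd_o)² + (∂f/∂d_i · δd_i)²) = √(0.152 + 0.249) = 0.633 cm

0.633 cm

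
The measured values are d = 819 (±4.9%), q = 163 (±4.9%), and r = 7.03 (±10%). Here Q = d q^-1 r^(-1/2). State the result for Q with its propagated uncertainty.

1.90 ± 0.162

Relative error in a monomial: (δQ/Q)² = Σ (nᵢ · δxᵢ/xᵢ)².
  (1·δd/d)² = (1×0.0490)² = 0.00240;  (-1·δq/q)² = (-1×0.0490)² = 0.00240;  (−½·δr/r)² = (-0.5×0.100)² = 0.00250
δQ/Q = √(0.00730) = 0.0855
Q = 1.90, so δQ = 0.0855 × 1.90 = 0.162.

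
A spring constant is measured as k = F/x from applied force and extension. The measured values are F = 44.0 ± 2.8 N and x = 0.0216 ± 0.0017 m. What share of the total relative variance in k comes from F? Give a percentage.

(δk/k)² = (1·δF/F)² + (-1·δx/x)²
  F term: (1×0.0636)² = 0.00405
  x term: (-1×0.0787)² = 0.00619
Total = 0.0102. Share from F = 0.00405/0.0102 = 0.395.

39.5%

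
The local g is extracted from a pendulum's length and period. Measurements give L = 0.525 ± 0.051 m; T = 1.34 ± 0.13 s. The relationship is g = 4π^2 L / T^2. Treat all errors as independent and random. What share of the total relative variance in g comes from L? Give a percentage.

20.0%

(δg/g)² = (1·δL/L)² + (-2·δT/T)²
  L term: (1×0.0971)² = 0.00944
  T term: (-2×0.0970)² = 0.0376
Total = 0.0471. Share from L = 0.00944/0.0471 = 0.200.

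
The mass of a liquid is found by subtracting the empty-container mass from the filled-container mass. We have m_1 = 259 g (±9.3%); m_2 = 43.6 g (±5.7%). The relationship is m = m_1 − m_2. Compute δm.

Each term contributes (cᵢ δxᵢ)² to (δm)²:
  (δm_1)² = 580;  (δm_2)² = 6.18
δm = √(586) = 24.2 g

24.2 g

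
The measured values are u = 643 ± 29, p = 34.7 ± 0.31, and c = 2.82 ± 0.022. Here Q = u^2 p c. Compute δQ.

Products/powers → add relative errors in quadrature, weighted by exponent:
  (2·δu/u)² = (2×0.0451)² = 0.00814;  (1·δp/p)² = (1×0.00893)² = 7.98e-05;  (1·δc/c)² = (1×0.00780)² = 6.09e-05
δQ/Q = √(0.00828) = 0.0910
Q = 4.05e+07, so δQ = 0.0910 × 4.05e+07 = 3.68e+06.

3.68e+06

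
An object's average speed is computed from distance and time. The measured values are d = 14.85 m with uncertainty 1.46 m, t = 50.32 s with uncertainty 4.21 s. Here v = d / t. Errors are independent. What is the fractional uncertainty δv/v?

0.129

For a monomial v ∝ d, t^-1, fractional errors add in quadrature:
  (1·δd/d)² = (1×0.0983)² = 0.00967;  (-1·δt/t)² = (-1×0.0837)² = 0.00700
δv/v = √(0.0167) = 0.129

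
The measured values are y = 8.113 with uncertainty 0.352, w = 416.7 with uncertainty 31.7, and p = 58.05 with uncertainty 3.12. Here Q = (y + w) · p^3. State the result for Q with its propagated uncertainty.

Let u = y + w = 424.8. δu = √(δy² + δw²) = √(0.124 + 1000) = 31.7, so δu/u = 0.0746.
Q is then a monomial in u, p:
δQ/Q = √((δu/u)² + (3·δp/p)²) = √(0.00557 + 0.0260) = 0.178
Q = 8.31e+07, so δQ = 0.178 × 8.31e+07 = 1.48e+07.

(8.310 ± 1.48) × 10^7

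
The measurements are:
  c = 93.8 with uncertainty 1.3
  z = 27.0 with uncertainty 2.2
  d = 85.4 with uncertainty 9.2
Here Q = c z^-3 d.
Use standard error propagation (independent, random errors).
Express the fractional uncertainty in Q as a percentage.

Each factor contributes (exponent × relative error)² to (δQ/Q)²:
  (1·δc/c)² = (1×0.0139)² = 0.000192;  (-3·δz/z)² = (-3×0.0815)² = 0.0598;  (1·δd/d)² = (1×0.108)² = 0.0116
δQ/Q = √(0.0716) = 0.267

26.7%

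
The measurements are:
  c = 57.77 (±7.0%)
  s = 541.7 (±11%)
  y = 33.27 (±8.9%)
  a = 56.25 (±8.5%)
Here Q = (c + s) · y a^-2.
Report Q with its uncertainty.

6.303 ± 1.36

Let u = c + s = 599.5. δu = √(δc² + δs²) = √(16.4 + 3550) = 59.7, so δu/u = 0.0996.
Q is then a monomial in u, y, a:
δQ/Q = √((δu/u)² + (1·δy/y)² + (-2·δa/a)²) = √(0.00993 + 0.00792 + 0.0289) = 0.216
Q = 6.303, so δQ = 0.216 × 6.303 = 1.36.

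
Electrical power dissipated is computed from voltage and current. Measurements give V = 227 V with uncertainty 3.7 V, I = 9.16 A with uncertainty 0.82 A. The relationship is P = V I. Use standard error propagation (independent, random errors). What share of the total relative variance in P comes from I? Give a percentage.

(δP/P)² = (1·δV/V)² + (1·δI/I)²
  V term: (1×0.0163)² = 0.000266
  I term: (1×0.0895)² = 0.00801
Total = 0.00828. Share from I = 0.00801/0.00828 = 0.968.

96.8%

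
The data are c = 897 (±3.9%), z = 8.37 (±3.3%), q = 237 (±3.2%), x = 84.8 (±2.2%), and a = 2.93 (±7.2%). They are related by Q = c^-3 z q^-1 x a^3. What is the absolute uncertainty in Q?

For a monomial Q ∝ c^-3, z, q^-1, x, a^3, fractional errors add in quadrature:
  (-3·δc/c)² = (-3×0.0390)² = 0.0137;  (1·δz/z)² = (1×0.0330)² = 0.00109;  (-1·δq/q)² = (-1×0.0320)² = 0.00102;  (1·δx/x)² = (1×0.0220)² = 0.000484;  (3·δa/a)² = (3×0.0720)² = 0.0467
δQ/Q = √(0.0629) = 0.251
Q = 1.04e-07, so δQ = 0.251 × 1.04e-07 = 2.62e-08.

2.62e-08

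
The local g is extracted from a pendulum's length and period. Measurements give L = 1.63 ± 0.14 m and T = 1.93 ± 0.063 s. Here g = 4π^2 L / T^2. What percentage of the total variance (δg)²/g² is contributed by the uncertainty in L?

63.4%

(δg/g)² = (1·δL/L)² + (-2·δT/T)²
  L term: (1×0.0859)² = 0.00738
  T term: (-2×0.0326)² = 0.00426
Total = 0.0116. Share from L = 0.00738/0.0116 = 0.634.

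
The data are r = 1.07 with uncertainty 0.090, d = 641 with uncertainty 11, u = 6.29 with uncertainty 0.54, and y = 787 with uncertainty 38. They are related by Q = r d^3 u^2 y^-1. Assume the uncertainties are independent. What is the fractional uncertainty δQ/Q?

0.204

For a monomial Q ∝ r, d^3, u^2, y^-1, fractional errors add in quadrature:
  (1·δr/r)² = (1×0.0841)² = 0.00707;  (3·δd/d)² = (3×0.0172)² = 0.00265;  (2·δu/u)² = (2×0.0859)² = 0.0295;  (-1·δy/y)² = (-1×0.0483)² = 0.00233
δQ/Q = √(0.0415) = 0.204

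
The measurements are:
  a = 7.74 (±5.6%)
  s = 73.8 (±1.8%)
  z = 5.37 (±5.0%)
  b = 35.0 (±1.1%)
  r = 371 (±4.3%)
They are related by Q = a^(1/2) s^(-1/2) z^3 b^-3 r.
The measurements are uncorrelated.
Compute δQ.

Each factor contributes (exponent × relative error)² to (δQ/Q)²:
  (½·δa/a)² = (0.5×0.0560)² = 0.000784;  (−½·δs/s)² = (-0.5×0.0180)² = 8.1e-05;  (3·δz/z)² = (3×0.0500)² = 0.0225;  (-3·δb/b)² = (-3×0.0110)² = 0.00109;  (1·δr/r)² = (1×0.0430)² = 0.00185
δQ/Q = √(0.0263) = 0.162
Q = 0.434, so δQ = 0.162 × 0.434 = 0.0704.

0.0704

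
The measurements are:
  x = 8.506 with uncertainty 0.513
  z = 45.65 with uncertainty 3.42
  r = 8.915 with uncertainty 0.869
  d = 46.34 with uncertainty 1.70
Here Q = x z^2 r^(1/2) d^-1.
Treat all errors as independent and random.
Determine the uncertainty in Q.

197

Q is a product of powers, so relative uncertainties combine in quadrature:
  (1·δx/x)² = (1×0.0603)² = 0.00364;  (2·δz/z)² = (2×0.0749)² = 0.0225;  (½·δr/r)² = (0.5×0.0975)² = 0.00238;  (-1·δd/d)² = (-1×0.0367)² = 0.00135
δQ/Q = √(0.0298) = 0.173
Q = 1142, so δQ = 0.173 × 1142 = 197.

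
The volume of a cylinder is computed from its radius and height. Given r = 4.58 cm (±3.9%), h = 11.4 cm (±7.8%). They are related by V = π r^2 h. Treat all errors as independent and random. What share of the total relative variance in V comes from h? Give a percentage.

(δV/V)² = (2·δr/r)² + (1·δh/h)²
  r term: (2×0.0390)² = 0.00608
  h term: (1×0.0780)² = 0.00608
Total = 0.0122. Share from h = 0.00608/0.0122 = 0.500.

50.0%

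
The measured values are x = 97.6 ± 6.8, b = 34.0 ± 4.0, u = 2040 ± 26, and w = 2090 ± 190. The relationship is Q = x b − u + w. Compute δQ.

Let p = x·b = 3320. δp/p = √((1·δx/x)² + (1·δb/b)²) = √(0.00485 + 0.0138) = 0.137, so δp = 454.
Q = p − u + w: δQ = √(δp² + δu² + δw²) = √(2.06e+05 + 676 + 36100) = 493

493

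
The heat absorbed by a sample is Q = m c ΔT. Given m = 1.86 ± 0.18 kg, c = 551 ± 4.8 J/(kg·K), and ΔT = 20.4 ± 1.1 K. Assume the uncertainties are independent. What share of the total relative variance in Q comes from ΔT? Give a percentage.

(δQ/Q)² = (1·δm/m)² + (1·δc/c)² + (1·δΔT/ΔT)²
  m term: (1×0.0968)² = 0.00937
  c term: (1×0.00871)² = 7.59e-05
  ΔT term: (1×0.0539)² = 0.00291
Total = 0.0123. Share from ΔT = 0.00291/0.0123 = 0.235.

23.5%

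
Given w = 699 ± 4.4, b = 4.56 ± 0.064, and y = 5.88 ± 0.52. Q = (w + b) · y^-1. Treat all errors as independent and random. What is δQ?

Let u = w + b = 704. δu = √(δw² + δb²) = √(19.4 + 0.00410) = 4.40, so δu/u = 0.00625.
Q is then a monomial in u, y:
δQ/Q = √((δu/u)² + (-1·δy/y)²) = √(3.91e-05 + 0.00782) = 0.0887
Q = 120, so δQ = 0.0887 × 120 = 10.6.

10.6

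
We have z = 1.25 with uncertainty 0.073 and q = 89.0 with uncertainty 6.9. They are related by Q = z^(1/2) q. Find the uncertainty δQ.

8.24

Products/powers → add relative errors in quadrature, weighted by exponent:
  (½·δz/z)² = (0.5×0.0584)² = 0.000853;  (1·δq/q)² = (1×0.0775)² = 0.00601
δQ/Q = √(0.00686) = 0.0828
Q = 99.5, so δQ = 0.0828 × 99.5 = 8.24.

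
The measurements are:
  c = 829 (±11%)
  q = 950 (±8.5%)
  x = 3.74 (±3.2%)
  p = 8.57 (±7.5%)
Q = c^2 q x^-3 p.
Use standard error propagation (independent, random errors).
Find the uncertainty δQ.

2.84e+07

Relative error in a monomial: (δQ/Q)² = Σ (nᵢ · δxᵢ/xᵢ)².
  (2·δc/c)² = (2×0.110)² = 0.0484;  (1·δq/q)² = (1×0.0850)² = 0.00723;  (-3·δx/x)² = (-3×0.0320)² = 0.00922;  (1·δp/p)² = (1×0.0750)² = 0.00562
δQ/Q = √(0.0705) = 0.265
Q = 1.07e+08, so δQ = 0.265 × 1.07e+08 = 2.84e+07.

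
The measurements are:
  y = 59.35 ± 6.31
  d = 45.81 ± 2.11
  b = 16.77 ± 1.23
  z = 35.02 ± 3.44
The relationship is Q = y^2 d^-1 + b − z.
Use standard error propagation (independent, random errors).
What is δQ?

Let p = y^2·d^-1 = 76.89. δp/p = √((2·δy/y)² + (-1·δd/d)²) = √(0.0452 + 0.00212) = 0.218, so δp = 16.7.
Q = p + b − z: δQ = √(δp² + δb² + δz²) = √(280 + 1.51 + 11.8) = 17.1

17.1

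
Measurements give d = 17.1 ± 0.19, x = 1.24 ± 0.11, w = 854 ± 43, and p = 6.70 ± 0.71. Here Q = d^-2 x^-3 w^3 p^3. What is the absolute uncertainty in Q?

Relative error in a monomial: (δQ/Q)² = Σ (nᵢ · δxᵢ/xᵢ)².
  (-2·δd/d)² = (-2×0.0111)² = 0.000494;  (-3·δx/x)² = (-3×0.0887)² = 0.0708;  (3·δw/w)² = (3×0.0504)² = 0.0228;  (3·δp/p)² = (3×0.106)² = 0.101
δQ/Q = √(0.195) = 0.442
Q = 3.36e+08, so δQ = 0.442 × 3.36e+08 = 1.48e+08.

1.48e+08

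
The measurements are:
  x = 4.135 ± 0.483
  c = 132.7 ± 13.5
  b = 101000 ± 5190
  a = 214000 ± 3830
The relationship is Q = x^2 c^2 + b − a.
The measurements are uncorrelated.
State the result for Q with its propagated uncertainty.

188100 ± 93500

Let p = x^2·c^2 = 301100. δp/p = √((2·δx/x)² + (2·δc/c)²) = √(0.0546 + 0.0414) = 0.310, so δp = 93300.
Q = p + b − a: δQ = √(δp² + δb² + δa²) = √(8.7e+09 + 2.69e+07 + 1.47e+07) = 93500
Q = 188100.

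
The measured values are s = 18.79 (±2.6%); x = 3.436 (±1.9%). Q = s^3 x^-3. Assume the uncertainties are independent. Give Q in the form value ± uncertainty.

For a monomial Q ∝ s^3, x^-3, fractional errors add in quadrature:
  (3·δs/s)² = (3×0.0260)² = 0.00608;  (-3·δx/x)² = (-3×0.0190)² = 0.00325
δQ/Q = √(0.00933) = 0.0966
Q = 163.5, so δQ = 0.0966 × 163.5 = 15.8.

163.5 ± 15.8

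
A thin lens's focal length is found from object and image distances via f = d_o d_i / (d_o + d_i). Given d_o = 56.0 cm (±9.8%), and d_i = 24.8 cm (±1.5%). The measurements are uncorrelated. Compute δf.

∂f/∂d_o = (d_i/(d_o+d_i))² = 0.0942;  ∂f/∂d_i = (d_o/(d_o+d_i))² = 0.480
δf = √((∂f/∂d_o · δd_o)² + (∂f/∂d_i · δd_i)²) = √(0.267 + 0.0319) = 0.547 cm

0.547 cm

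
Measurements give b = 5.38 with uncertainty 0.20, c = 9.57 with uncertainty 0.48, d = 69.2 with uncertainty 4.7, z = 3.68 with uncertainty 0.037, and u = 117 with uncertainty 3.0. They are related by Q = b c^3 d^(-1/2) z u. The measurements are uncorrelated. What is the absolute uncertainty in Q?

39300

Products/powers → add relative errors in quadrature, weighted by exponent:
  (1·δb/b)² = (1×0.0372)² = 0.00138;  (3·δc/c)² = (3×0.0502)² = 0.0226;  (−½·δd/d)² = (-0.5×0.0679)² = 0.00115;  (1·δz/z)² = (1×0.0101)² = 0.000101;  (1·δu/u)² = (1×0.0256)² = 0.000657
δQ/Q = √(0.0259) = 0.161
Q = 2.44e+05, so δQ = 0.161 × 2.44e+05 = 39300.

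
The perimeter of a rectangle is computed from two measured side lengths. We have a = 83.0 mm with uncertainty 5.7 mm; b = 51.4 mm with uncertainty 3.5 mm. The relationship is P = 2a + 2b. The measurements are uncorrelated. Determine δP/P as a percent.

4.98%

Sums and differences: (δP)² = Σ (cᵢ δxᵢ)².
  (2·δa)² = 130;  (2·δb)² = 49.0
δP = √(179) = 13.4 mm
P = 269 mm, so δP/P = 13.4/269 = 0.0498.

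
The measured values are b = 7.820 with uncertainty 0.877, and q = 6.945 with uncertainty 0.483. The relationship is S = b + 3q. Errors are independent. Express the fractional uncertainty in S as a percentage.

Each term contributes (cᵢ δxᵢ)² to (δS)²:
  (δb)² = 0.769;  (3·δq)² = 2.10
δS = √(2.87) = 1.69
S = 28.66, so δS/S = 1.69/28.66 = 0.0591.

5.91%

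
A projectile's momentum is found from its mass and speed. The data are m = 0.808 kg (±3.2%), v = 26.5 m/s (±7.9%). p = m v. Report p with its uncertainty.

21.4 ± 1.83 kg·m/s

Each factor contributes (exponent × relative error)² to (δp/p)²:
  (1·δm/m)² = (1×0.0320)² = 0.00102;  (1·δv/v)² = (1×0.0790)² = 0.00624
δp/p = √(0.00726) = 0.0852
p = 21.4 kg·m/s, so δp = 0.0852 × 21.4 = 1.83 kg·m/s.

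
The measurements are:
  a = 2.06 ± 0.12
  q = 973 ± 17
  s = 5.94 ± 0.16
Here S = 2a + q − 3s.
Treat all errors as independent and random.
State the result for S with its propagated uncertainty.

959 ± 17.0

Each term contributes (cᵢ δxᵢ)² to (δS)²:
  (2·δa)² = 0.0576;  (δq)² = 289;  (3·δs)² = 0.230
δS = √(289) = 17.0
S = 959.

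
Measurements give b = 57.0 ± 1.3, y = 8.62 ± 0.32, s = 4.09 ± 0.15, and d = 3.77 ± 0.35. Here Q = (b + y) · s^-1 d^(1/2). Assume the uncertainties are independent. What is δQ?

Let u = b + y = 65.6. δu = √(δb² + δy²) = √(1.69 + 0.102) = 1.34, so δu/u = 0.0204.
Q is then a monomial in u, s, d:
δQ/Q = √((δu/u)² + (-1·δs/s)² + (½·δd/d)²) = √(0.000416 + 0.00135 + 0.00215) = 0.0626
Q = 31.2, so δQ = 0.0626 × 31.2 = 1.95.

1.95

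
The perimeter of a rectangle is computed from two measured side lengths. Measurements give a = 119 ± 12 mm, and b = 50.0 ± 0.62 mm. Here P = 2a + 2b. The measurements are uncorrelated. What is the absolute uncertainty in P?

For a sum/difference, combine absolute errors in quadrature:
  (2·δa)² = 576;  (2·δb)² = 1.54
δP = √(578) = 24.0 mm

24.0 mm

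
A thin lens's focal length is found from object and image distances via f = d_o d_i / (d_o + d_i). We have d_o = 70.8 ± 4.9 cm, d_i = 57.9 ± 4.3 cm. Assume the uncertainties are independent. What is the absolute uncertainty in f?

∂f/∂d_o = (d_i/(d_o+d_i))² = 0.202;  ∂f/∂d_i = (d_o/(d_o+d_i))² = 0.303
δf = √((∂f/∂d_o · δd_o)² + (∂f/∂d_i · δd_i)²) = √(0.984 + 1.69) = 1.64 cm

1.64 cm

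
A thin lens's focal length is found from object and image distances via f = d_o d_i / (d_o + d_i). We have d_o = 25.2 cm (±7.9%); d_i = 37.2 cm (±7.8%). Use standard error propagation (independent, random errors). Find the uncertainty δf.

∂f/∂d_o = (d_i/(d_o+d_i))² = 0.355;  ∂f/∂d_i = (d_o/(d_o+d_i))² = 0.163
δf = √((∂f/∂d_o · δd_o)² + (∂f/∂d_i · δd_i)²) = √(0.501 + 0.224) = 0.851 cm

0.851 cm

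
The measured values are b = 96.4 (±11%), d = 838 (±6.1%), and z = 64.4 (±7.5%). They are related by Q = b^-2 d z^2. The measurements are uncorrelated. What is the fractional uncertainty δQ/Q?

Products/powers → add relative errors in quadrature, weighted by exponent:
  (-2·δb/b)² = (-2×0.110)² = 0.0484;  (1·δd/d)² = (1×0.0610)² = 0.00372;  (2·δz/z)² = (2×0.0750)² = 0.0225
δQ/Q = √(0.0746) = 0.273

0.273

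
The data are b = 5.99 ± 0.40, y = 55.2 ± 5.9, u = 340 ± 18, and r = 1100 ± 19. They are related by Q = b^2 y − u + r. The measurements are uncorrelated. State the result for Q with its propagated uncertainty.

Let p = b^2·y = 1980. δp/p = √((2·δb/b)² + (1·δy/y)²) = √(0.0178 + 0.0114) = 0.171, so δp = 339.
Q = p − u + r: δQ = √(δp² + δu² + δr²) = √(1.15e+05 + 324 + 361) = 340
Q = 2740.

2740 ± 340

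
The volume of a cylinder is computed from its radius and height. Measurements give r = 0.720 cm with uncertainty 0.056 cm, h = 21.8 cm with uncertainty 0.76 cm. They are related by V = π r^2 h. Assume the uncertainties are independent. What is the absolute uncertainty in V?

5.66 cm^3

For a monomial V ∝ r^2, h, fractional errors add in quadrature:
  (2·δr/r)² = (2×0.0778)² = 0.0242;  (1·δh/h)² = (1×0.0349)² = 0.00122
δV/V = √(0.0254) = 0.159
V = 35.5 cm^3, so δV = 0.159 × 35.5 = 5.66 cm^3.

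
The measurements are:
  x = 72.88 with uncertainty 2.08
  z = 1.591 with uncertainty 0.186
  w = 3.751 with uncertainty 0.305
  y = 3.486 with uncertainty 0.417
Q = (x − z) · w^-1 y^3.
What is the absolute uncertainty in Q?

Let u = x − z = 71.29. δu = √(δx² + δz²) = √(4.33 + 0.0346) = 2.09, so δu/u = 0.0293.
Q is then a monomial in u, w, y:
δQ/Q = √((δu/u)² + (-1·δw/w)² + (3·δy/y)²) = √(0.000858 + 0.00661 + 0.129) = 0.369
Q = 805.1, so δQ = 0.369 × 805.1 = 297.

297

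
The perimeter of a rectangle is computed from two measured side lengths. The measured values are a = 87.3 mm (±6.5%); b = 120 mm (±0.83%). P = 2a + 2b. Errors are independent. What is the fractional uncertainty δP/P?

Absolute uncertainties add in quadrature for a linear combination:
  (2·δa)² = 129;  (2·δb)² = 3.97
δP = √(133) = 11.5 mm
P = 415 mm, so δP/P = 11.5/415 = 0.0278.

0.0278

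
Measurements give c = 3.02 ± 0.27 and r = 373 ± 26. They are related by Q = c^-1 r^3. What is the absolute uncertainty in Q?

Q is a product of powers, so relative uncertainties combine in quadrature:
  (-1·δc/c)² = (-1×0.0894)² = 0.00799;  (3·δr/r)² = (3×0.0697)² = 0.0437
δQ/Q = √(0.0517) = 0.227
Q = 1.72e+07, so δQ = 0.227 × 1.72e+07 = 3.91e+06.

3.91e+06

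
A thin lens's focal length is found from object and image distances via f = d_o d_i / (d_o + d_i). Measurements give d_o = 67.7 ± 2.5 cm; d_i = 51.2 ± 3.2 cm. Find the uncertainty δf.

∂f/∂d_o = (d_i/(d_o+d_i))² = 0.185;  ∂f/∂d_i = (d_o/(d_o+d_i))² = 0.324
δf = √((∂f/∂d_o · δd_o)² + (∂f/∂d_i · δd_i)²) = √(0.215 + 1.08) = 1.14 cm

1.14 cm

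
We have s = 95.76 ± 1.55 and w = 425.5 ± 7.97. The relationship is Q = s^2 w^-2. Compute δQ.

Each factor contributes (exponent × relative error)² to (δQ/Q)²:
  (2·δs/s)² = (2×0.0162)² = 0.00105;  (-2·δw/w)² = (-2×0.0187)² = 0.00140
δQ/Q = √(0.00245) = 0.0495
Q = 0.05065, so δQ = 0.0495 × 0.05065 = 0.00251.

0.00251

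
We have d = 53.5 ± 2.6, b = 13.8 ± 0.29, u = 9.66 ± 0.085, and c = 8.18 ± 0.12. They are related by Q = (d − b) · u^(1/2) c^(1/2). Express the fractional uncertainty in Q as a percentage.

Let w = d − b = 39.7. δw = √(δd² + δb²) = √(6.76 + 0.0841) = 2.62, so δw/w = 0.0659.
Q is then a monomial in w, u, c:
δQ/Q = √((δw/w)² + (½·δu/u)² + (½·δc/c)²) = √(0.00434 + 1.94e-05 + 5.38e-05) = 0.0665

6.65%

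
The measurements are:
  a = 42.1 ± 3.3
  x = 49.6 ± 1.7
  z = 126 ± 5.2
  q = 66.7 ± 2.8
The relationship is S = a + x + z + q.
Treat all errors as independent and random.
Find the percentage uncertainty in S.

2.45%

For a sum/difference, combine absolute errors in quadrature:
  (δa)² = 10.9;  (δx)² = 2.89;  (δz)² = 27.0;  (δq)² = 7.84
δS = √(48.7) = 6.98
S = 284, so δS/S = 6.98/284 = 0.0245.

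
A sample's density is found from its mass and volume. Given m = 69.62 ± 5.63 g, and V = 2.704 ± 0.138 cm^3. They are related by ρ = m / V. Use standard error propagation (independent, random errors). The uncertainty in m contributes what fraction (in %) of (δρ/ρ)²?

71.5%

(δρ/ρ)² = (1·δm/m)² + (-1·δV/V)²
  m term: (1×0.0809)² = 0.00654
  V term: (-1×0.0510)² = 0.00260
Total = 0.00914. Share from m = 0.00654/0.00914 = 0.715.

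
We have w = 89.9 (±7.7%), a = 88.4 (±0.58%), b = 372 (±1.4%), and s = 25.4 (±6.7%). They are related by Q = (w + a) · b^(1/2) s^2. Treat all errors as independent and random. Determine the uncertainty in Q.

3.1e+05

Let u = w + a = 178. δu = √(δw² + δa²) = √(47.9 + 0.263) = 6.94, so δu/u = 0.0389.
Q is then a monomial in u, b, s:
δQ/Q = √((δu/u)² + (½·δb/b)² + (2·δs/s)²) = √(0.00152 + 4.9e-05 + 0.0180) = 0.140
Q = 2.22e+06, so δQ = 0.140 × 2.22e+06 = 3.1e+05.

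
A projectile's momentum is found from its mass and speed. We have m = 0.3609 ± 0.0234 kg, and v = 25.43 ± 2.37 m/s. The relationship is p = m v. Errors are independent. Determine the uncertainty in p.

1.04 kg·m/s

Each factor contributes (exponent × relative error)² to (δp/p)²:
  (1·δm/m)² = (1×0.0648)² = 0.00420;  (1·δv/v)² = (1×0.0932)² = 0.00869
δp/p = √(0.0129) = 0.114
p = 9.178 kg·m/s, so δp = 0.114 × 9.178 = 1.04 kg·m/s.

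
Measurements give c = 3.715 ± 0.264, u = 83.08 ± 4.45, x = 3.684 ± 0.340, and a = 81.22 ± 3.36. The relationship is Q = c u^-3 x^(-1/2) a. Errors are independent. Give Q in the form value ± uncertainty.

(2.741 ± 0.511) × 10^-4

Products/powers → add relative errors in quadrature, weighted by exponent:
  (1·δc/c)² = (1×0.0711)² = 0.00505;  (-3·δu/u)² = (-3×0.0536)² = 0.0258;  (−½·δx/x)² = (-0.5×0.0923)² = 0.00213;  (1·δa/a)² = (1×0.0414)² = 0.00171
δQ/Q = √(0.0347) = 0.186
Q = 0.0002741, so δQ = 0.186 × 0.0002741 = 5.11e-05.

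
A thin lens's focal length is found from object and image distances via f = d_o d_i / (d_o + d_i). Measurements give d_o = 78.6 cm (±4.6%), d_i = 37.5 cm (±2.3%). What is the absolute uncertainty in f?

0.546 cm

∂f/∂d_o = (d_i/(d_o+d_i))² = 0.104;  ∂f/∂d_i = (d_o/(d_o+d_i))² = 0.458
δf = √((∂f/∂d_o · δd_o)² + (∂f/∂d_i · δd_i)²) = √(0.142 + 0.156) = 0.546 cm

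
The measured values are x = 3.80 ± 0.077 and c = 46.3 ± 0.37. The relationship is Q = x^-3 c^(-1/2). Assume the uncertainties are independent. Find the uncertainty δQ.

For a monomial Q ∝ x^-3, c^(-1/2), fractional errors add in quadrature:
  (-3·δx/x)² = (-3×0.0203)² = 0.00370;  (−½·δc/c)² = (-0.5×0.00799)² = 1.6e-05
δQ/Q = √(0.00371) = 0.0609
Q = 0.00268, so δQ = 0.0609 × 0.00268 = 0.000163.

0.000163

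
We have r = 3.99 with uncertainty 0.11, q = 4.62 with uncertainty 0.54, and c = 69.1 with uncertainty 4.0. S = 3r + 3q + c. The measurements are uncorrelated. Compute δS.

4.33

S is a linear combination, so absolute uncertainties add in quadrature:
  (3·δr)² = 0.109;  (3·δq)² = 2.62;  (δc)² = 16.0
δS = √(18.7) = 4.33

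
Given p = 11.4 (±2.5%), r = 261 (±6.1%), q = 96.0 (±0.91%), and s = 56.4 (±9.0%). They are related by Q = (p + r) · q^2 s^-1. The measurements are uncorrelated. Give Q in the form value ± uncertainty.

44500 ± 4850

Let u = p + r = 272. δu = √(δp² + δr²) = √(0.0812 + 253) = 15.9, so δu/u = 0.0585.
Q is then a monomial in u, q, s:
δQ/Q = √((δu/u)² + (2·δq/q)² + (-1·δs/s)²) = √(0.00342 + 0.000331 + 0.00810) = 0.109
Q = 44500, so δQ = 0.109 × 44500 = 4850.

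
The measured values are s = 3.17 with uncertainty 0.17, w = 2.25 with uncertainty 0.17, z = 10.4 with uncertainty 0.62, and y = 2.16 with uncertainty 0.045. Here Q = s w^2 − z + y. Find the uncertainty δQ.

Let p = s·w^2 = 16.0. δp/p = √((1·δs/s)² + (2·δw/w)²) = √(0.00288 + 0.0228) = 0.160, so δp = 2.57.
Q = p − z + y: δQ = √(δp² + δz² + δy²) = √(6.62 + 0.384 + 0.00202) = 2.65

2.65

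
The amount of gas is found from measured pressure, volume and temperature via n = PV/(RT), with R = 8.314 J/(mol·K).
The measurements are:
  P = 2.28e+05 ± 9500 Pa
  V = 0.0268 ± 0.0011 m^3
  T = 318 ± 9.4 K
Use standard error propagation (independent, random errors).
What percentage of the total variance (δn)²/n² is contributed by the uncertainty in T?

(δn/n)² = (1·δP/P)² + (1·δV/V)² + (-1·δT/T)²
  P term: (1×0.0417)² = 0.00174
  V term: (1×0.0410)² = 0.00168
  T term: (-1×0.0296)² = 0.000874
Total = 0.00429. Share from T = 0.000874/0.00429 = 0.203.

20.3%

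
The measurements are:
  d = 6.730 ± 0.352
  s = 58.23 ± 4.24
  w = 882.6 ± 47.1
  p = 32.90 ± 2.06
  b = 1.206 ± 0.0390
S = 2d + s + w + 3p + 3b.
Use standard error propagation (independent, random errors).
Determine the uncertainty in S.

S is a linear combination, so absolute uncertainties add in quadrature:
  (2·δd)² = 0.496;  (δs)² = 18.0;  (δw)² = 2220;  (3·δp)² = 38.2;  (3·δb)² = 0.0137
δS = √(2280) = 47.7

47.7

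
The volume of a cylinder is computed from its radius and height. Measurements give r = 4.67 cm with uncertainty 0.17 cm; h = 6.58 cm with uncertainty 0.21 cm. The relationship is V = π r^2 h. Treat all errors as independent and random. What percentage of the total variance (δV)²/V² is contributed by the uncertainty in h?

16.1%

(δV/V)² = (2·δr/r)² + (1·δh/h)²
  r term: (2×0.0364)² = 0.00530
  h term: (1×0.0319)² = 0.00102
Total = 0.00632. Share from h = 0.00102/0.00632 = 0.161.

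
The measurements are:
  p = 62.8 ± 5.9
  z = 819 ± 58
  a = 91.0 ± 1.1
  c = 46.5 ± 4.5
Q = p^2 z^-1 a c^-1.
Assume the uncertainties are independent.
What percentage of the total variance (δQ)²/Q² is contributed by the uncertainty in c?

(δQ/Q)² = (2·δp/p)² + (-1·δz/z)² + (1·δa/a)² + (-1·δc/c)²
  p term: (2×0.0939)² = 0.0353
  z term: (-1×0.0708)² = 0.00502
  a term: (1×0.0121)² = 0.000146
  c term: (-1×0.0968)² = 0.00937
Total = 0.0498. Share from c = 0.00937/0.0498 = 0.188.

18.8%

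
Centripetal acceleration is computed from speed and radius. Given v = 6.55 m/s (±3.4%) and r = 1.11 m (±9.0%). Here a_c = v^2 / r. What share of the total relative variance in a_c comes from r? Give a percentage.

63.7%

(δa_c/a_c)² = (2·δv/v)² + (-1·δr/r)²
  v term: (2×0.0340)² = 0.00462
  r term: (-1×0.0900)² = 0.00810
Total = 0.0127. Share from r = 0.00810/0.0127 = 0.637.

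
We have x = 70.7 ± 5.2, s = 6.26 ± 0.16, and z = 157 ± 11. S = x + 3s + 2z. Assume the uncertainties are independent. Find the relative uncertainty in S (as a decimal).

0.0560

Sums and differences: (δS)² = Σ (cᵢ δxᵢ)².
  (δx)² = 27.0;  (3·δs)² = 0.230;  (2·δz)² = 484
δS = √(511) = 22.6
S = 403, so δS/S = 22.6/403 = 0.0560.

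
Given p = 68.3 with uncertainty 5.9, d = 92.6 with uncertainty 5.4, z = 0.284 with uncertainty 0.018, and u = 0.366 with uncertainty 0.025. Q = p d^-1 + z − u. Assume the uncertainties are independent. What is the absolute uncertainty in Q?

Let w = p·d^-1 = 0.738. δw/w = √((1·δp/p)² + (-1·δd/d)²) = √(0.00746 + 0.00340) = 0.104, so δw = 0.0769.
Q = w + z − u: δQ = √(δw² + δz² + δu²) = √(0.00591 + 0.000324 + 0.000625) = 0.0828

0.0828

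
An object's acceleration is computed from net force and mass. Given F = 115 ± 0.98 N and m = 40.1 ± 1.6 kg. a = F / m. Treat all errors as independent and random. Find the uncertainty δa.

Relative error in a monomial: (δa/a)² = Σ (nᵢ · δxᵢ/xᵢ)².
  (1·δF/F)² = (1×0.00852)² = 7.26e-05;  (-1·δm/m)² = (-1×0.0399)² = 0.00159
δa/a = √(0.00166) = 0.0408
a = 2.87 m/s^2, so δa = 0.0408 × 2.87 = 0.117 m/s^2.

0.117 m/s^2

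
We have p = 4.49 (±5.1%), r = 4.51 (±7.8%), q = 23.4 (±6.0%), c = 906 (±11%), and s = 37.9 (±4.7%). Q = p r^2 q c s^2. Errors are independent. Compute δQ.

6.31e+08

For a monomial Q ∝ p, r^2, q, c, s^2, fractional errors add in quadrature:
  (1·δp/p)² = (1×0.0510)² = 0.00260;  (2·δr/r)² = (2×0.0780)² = 0.0243;  (1·δq/q)² = (1×0.0600)² = 0.00360;  (1·δc/c)² = (1×0.110)² = 0.0121;  (2·δs/s)² = (2×0.0470)² = 0.00884
δQ/Q = √(0.0515) = 0.227
Q = 2.78e+09, so δQ = 0.227 × 2.78e+09 = 6.31e+08.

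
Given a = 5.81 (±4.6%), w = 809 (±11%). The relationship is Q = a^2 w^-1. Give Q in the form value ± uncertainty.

Products/powers → add relative errors in quadrature, weighted by exponent:
  (2·δa/a)² = (2×0.0460)² = 0.00846;  (-1·δw/w)² = (-1×0.110)² = 0.0121
δQ/Q = √(0.0206) = 0.143
Q = 0.0417, so δQ = 0.143 × 0.0417 = 0.00598.

0.0417 ± 0.00598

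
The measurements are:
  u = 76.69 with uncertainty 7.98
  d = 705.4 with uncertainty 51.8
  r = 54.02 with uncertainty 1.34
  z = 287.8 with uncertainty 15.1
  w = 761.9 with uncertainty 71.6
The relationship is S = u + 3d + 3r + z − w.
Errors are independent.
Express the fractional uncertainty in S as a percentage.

9.14%

Each term contributes (cᵢ δxᵢ)² to (δS)²:
  (δu)² = 63.7;  (3·δd)² = 24100;  (3·δr)² = 16.2;  (δz)² = 228;  (δw)² = 5130
δS = √(29600) = 172
S = 1881, so δS/S = 172/1881 = 0.0914.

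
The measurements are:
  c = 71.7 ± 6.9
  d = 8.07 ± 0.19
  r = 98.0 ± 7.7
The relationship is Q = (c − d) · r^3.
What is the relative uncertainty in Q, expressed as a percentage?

25.9%

Let u = c − d = 63.6. δu = √(δc² + δd²) = √(47.6 + 0.0361) = 6.90, so δu/u = 0.108.
Q is then a monomial in u, r:
δQ/Q = √((δu/u)² + (3·δr/r)²) = √(0.0118 + 0.0556) = 0.259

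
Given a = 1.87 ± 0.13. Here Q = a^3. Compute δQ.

Since Q is a product/quotient, work with relative uncertainties:
  (3·δa/a)² = (3×0.0695)² = 0.0435
δQ/Q = √(0.0435) = 0.209
Q = 6.54, so δQ = 0.209 × 6.54 = 1.36.

1.36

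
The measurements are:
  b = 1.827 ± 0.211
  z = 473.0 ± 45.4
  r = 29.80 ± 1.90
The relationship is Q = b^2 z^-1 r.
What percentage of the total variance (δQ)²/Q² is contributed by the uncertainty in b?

(δQ/Q)² = (2·δb/b)² + (-1·δz/z)² + (1·δr/r)²
  b term: (2×0.115)² = 0.0534
  z term: (-1×0.0960)² = 0.00921
  r term: (1×0.0638)² = 0.00407
Total = 0.0666. Share from b = 0.0534/0.0666 = 0.801.

80.1%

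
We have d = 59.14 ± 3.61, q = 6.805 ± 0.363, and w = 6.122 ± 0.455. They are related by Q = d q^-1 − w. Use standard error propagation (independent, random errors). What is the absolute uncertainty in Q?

0.839

Let p = d·q^-1 = 8.691. δp/p = √((1·δd/d)² + (-1·δq/q)²) = √(0.00373 + 0.00285) = 0.0811, so δp = 0.705.
Q = p − w: δQ = √(δp² + δw²) = √(0.496 + 0.207) = 0.839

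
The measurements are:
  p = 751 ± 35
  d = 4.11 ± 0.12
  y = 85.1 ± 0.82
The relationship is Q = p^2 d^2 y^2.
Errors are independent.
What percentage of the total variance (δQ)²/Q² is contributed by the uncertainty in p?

(δQ/Q)² = (2·δp/p)² + (2·δd/d)² + (2·δy/y)²
  p term: (2×0.0466)² = 0.00869
  d term: (2×0.0292)² = 0.00341
  y term: (2×0.00964)² = 0.000371
Total = 0.0125. Share from p = 0.00869/0.0125 = 0.697.

69.7%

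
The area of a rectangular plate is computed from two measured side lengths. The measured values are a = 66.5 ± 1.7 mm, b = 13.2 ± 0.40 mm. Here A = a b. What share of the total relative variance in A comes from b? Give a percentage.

(δA/A)² = (1·δa/a)² + (1·δb/b)²
  a term: (1×0.0256)² = 0.000654
  b term: (1×0.0303)² = 0.000918
Total = 0.00157. Share from b = 0.000918/0.00157 = 0.584.

58.4%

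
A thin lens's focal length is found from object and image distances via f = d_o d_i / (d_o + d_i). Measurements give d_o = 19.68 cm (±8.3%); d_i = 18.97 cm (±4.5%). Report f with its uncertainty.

∂f/∂d_o = (d_i/(d_o+d_i))² = 0.241;  ∂f/∂d_i = (d_o/(d_o+d_i))² = 0.259
δf = √((∂f/∂d_o · δd_o)² + (∂f/∂d_i · δd_i)²) = √(0.155 + 0.0490) = 0.451 cm
f = 9.659 cm.

9.659 ± 0.451 cm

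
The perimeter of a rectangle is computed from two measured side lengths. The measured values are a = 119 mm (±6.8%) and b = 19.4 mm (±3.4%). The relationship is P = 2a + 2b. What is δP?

Sums and differences: (δP)² = Σ (cᵢ δxᵢ)².
  (2·δa)² = 262;  (2·δb)² = 1.74
δP = √(264) = 16.2 mm

16.2 mm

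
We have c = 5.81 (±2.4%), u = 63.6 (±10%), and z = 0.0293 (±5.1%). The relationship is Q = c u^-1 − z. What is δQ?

Let p = c·u^-1 = 0.0914. δp/p = √((1·δc/c)² + (-1·δu/u)²) = √(0.000576 + 0.0100) = 0.103, so δp = 0.00939.
Q = p − z: δQ = √(δp² + δz²) = √(8.83e-05 + 2.23e-06) = 0.00951

0.00951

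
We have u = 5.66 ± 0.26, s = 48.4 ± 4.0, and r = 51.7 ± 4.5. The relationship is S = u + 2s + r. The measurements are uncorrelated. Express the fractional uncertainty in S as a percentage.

Sums and differences: (δS)² = Σ (cᵢ δxᵢ)².
  (δu)² = 0.0676;  (2·δs)² = 64.0;  (δr)² = 20.2
δS = √(84.3) = 9.18
S = 154, so δS/S = 9.18/154 = 0.0596.

5.96%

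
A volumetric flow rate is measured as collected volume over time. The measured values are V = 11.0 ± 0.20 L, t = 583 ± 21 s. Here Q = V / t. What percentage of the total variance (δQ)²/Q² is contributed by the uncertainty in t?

(δQ/Q)² = (1·δV/V)² + (-1·δt/t)²
  V term: (1×0.0182)² = 0.000331
  t term: (-1×0.0360)² = 0.00130
Total = 0.00163. Share from t = 0.00130/0.00163 = 0.797.

79.7%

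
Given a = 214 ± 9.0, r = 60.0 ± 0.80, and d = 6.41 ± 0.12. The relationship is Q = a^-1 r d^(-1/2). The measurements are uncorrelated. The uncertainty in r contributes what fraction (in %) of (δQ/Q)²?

8.74%

(δQ/Q)² = (-1·δa/a)² + (1·δr/r)² + (−½·δd/d)²
  a term: (-1×0.0421)² = 0.00177
  r term: (1×0.0133)² = 0.000178
  d term: (-0.5×0.0187)² = 8.76e-05
Total = 0.00203. Share from r = 0.000178/0.00203 = 0.0874.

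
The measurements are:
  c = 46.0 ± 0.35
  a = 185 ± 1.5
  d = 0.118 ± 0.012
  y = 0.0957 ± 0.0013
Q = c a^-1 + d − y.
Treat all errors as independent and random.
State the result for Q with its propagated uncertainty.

Let p = c·a^-1 = 0.249. δp/p = √((1·δc/c)² + (-1·δa/a)²) = √(5.79e-05 + 6.57e-05) = 0.0111, so δp = 0.00276.
Q = p + d − y: δQ = √(δp² + δd² + δy²) = √(7.64e-06 + 0.000144 + 1.69e-06) = 0.0124
Q = 0.271.

0.271 ± 0.0124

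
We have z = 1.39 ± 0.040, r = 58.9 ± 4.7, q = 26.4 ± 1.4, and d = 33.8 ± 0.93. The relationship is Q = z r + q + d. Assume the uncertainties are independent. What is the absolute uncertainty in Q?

7.15

Let p = z·r = 81.9. δp/p = √((1·δz/z)² + (1·δr/r)²) = √(0.000828 + 0.00637) = 0.0848, so δp = 6.94.
Q = p + q + d: δQ = √(δp² + δq² + δd²) = √(48.2 + 1.96 + 0.865) = 7.15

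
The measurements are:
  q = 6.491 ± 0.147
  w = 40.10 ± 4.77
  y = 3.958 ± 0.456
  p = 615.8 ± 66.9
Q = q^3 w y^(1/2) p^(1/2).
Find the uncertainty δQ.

Products/powers → add relative errors in quadrature, weighted by exponent:
  (3·δq/q)² = (3×0.0226)² = 0.00462;  (1·δw/w)² = (1×0.119)² = 0.0141;  (½·δy/y)² = (0.5×0.115)² = 0.00332;  (½·δp/p)² = (0.5×0.109)² = 0.00295
δQ/Q = √(0.0250) = 0.158
Q = 541400, so δQ = 0.158 × 541400 = 85700.

85700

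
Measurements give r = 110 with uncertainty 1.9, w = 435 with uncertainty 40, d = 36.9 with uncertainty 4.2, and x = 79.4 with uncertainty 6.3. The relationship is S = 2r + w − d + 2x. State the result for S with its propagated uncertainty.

777 ± 42.3

Sums and differences: (δS)² = Σ (cᵢ δxᵢ)².
  (2·δr)² = 14.4;  (δw)² = 1600;  (δd)² = 17.6;  (2·δx)² = 159
δS = √(1790) = 42.3
S = 777.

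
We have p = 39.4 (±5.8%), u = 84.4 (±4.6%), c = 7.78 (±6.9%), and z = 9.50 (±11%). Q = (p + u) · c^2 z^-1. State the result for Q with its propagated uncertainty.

789 ± 142

Let w = p + u = 124. δw = √(δp² + δu²) = √(5.22 + 15.1) = 4.51, so δw/w = 0.0364.
Q is then a monomial in w, c, z:
δQ/Q = √((δw/w)² + (2·δc/c)² + (-1·δz/z)²) = √(0.00132 + 0.0190 + 0.0121) = 0.180
Q = 789, so δQ = 0.180 × 789 = 142.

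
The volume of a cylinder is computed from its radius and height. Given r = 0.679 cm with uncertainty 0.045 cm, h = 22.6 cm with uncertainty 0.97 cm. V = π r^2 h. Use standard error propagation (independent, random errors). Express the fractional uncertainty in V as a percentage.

13.9%

Each factor contributes (exponent × relative error)² to (δV/V)²:
  (2·δr/r)² = (2×0.0663)² = 0.0176;  (1·δh/h)² = (1×0.0429)² = 0.00184
δV/V = √(0.0194) = 0.139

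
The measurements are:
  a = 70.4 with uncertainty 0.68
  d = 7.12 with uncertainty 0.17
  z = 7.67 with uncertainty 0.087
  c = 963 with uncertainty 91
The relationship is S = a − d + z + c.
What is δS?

For a sum/difference, combine absolute errors in quadrature:
  (δa)² = 0.462;  (δd)² = 0.0289;  (δz)² = 0.00757;  (δc)² = 8280
δS = √(8280) = 91.0

91.0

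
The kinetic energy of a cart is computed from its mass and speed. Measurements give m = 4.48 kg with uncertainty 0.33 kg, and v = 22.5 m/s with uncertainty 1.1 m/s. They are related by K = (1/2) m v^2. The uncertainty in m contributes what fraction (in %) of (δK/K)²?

(δK/K)² = (1·δm/m)² + (2·δv/v)²
  m term: (1×0.0737)² = 0.00543
  v term: (2×0.0489)² = 0.00956
Total = 0.0150. Share from m = 0.00543/0.0150 = 0.362.

36.2%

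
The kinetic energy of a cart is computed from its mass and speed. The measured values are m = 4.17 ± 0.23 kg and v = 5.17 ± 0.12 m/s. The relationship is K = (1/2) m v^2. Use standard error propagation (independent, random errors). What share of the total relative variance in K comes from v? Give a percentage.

(δK/K)² = (1·δm/m)² + (2·δv/v)²
  m term: (1×0.0552)² = 0.00304
  v term: (2×0.0232)² = 0.00215
Total = 0.00520. Share from v = 0.00215/0.00520 = 0.415.

41.5%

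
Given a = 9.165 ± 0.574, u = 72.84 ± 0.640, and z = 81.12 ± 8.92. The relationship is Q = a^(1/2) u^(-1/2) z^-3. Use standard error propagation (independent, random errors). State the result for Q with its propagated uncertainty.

(6.645 ± 2.20) × 10^-7

Products/powers → add relative errors in quadrature, weighted by exponent:
  (½·δa/a)² = (0.5×0.0626)² = 0.000981;  (−½·δu/u)² = (-0.5×0.00879)² = 1.93e-05;  (-3·δz/z)² = (-3×0.110)² = 0.109
δQ/Q = √(0.110) = 0.331
Q = 6.645e-07, so δQ = 0.331 × 6.645e-07 = 2.2e-07.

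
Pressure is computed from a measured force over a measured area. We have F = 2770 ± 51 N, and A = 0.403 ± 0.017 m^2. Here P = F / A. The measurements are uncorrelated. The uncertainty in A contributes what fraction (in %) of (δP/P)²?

(δP/P)² = (1·δF/F)² + (-1·δA/A)²
  F term: (1×0.0184)² = 0.000339
  A term: (-1×0.0422)² = 0.00178
Total = 0.00212. Share from A = 0.00178/0.00212 = 0.840.

84.0%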